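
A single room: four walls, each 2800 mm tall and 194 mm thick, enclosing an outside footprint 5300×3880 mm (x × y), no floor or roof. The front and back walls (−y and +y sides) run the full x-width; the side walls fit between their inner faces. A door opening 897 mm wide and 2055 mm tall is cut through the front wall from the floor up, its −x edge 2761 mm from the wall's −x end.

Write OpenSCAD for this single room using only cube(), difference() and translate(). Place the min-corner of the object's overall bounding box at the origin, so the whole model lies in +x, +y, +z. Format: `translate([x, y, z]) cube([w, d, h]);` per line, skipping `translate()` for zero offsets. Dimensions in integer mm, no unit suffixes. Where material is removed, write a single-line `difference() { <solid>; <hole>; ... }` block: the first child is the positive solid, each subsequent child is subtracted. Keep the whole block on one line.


difference() { cube([5300, 194, 2800]); translate([2761, 0, 0]) cube([897, 194, 2055]); }
translate([0, 3686, 0]) cube([5300, 194, 2800]);
translate([0, 194, 0]) cube([194, 3492, 2800]);
translate([5106, 194, 0]) cube([194, 3492, 2800]);


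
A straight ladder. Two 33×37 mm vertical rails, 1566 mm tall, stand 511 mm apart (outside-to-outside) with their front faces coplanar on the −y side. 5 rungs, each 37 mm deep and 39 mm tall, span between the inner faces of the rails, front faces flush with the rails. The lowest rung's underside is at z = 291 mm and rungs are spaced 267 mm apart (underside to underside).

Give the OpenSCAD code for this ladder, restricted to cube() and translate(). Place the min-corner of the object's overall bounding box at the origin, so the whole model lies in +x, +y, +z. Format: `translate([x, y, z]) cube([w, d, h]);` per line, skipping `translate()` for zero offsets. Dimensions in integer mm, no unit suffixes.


cube([33, 37, 1566]);
translate([478, 0, 0]) cube([33, 37, 1566]);
translate([33, 0, 291]) cube([445, 37, 39]);
translate([33, 0, 558]) cube([445, 37, 39]);
translate([33, 0, 825]) cube([445, 37, 39]);
translate([33, 0, 1092]) cube([445, 37, 39]);
translate([33, 0, 1359]) cube([445, 37, 39]);


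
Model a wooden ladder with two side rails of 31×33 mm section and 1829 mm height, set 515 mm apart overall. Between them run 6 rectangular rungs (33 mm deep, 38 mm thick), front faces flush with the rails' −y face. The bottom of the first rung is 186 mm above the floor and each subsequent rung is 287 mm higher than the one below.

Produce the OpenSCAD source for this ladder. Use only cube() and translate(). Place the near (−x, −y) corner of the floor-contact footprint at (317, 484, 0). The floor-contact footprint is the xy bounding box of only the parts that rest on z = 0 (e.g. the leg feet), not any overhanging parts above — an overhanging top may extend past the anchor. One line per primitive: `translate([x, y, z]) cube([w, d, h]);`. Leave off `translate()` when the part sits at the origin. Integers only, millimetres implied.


// rung span = 515 - 2*31 = 453
// rung[k] z = 186 + k*287
translate([317, 484, 0]) cube([31, 33, 1829]);
translate([801, 484, 0]) cube([31, 33, 1829]);
translate([348, 484, 186]) cube([453, 33, 38]);
translate([348, 484, 473]) cube([453, 33, 38]);
translate([348, 484, 760]) cube([453, 33, 38]);
translate([348, 484, 1047]) cube([453, 33, 38]);
translate([348, 484, 1334]) cube([453, 33, 38]);
translate([348, 484, 1621]) cube([453, 33, 38]);


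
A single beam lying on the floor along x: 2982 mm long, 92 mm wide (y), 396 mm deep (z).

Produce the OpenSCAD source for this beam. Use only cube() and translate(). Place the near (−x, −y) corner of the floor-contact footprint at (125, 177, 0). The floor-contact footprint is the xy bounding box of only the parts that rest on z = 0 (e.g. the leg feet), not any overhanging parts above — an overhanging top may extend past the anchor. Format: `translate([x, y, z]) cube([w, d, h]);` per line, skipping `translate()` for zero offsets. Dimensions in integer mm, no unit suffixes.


translate([125, 177, 0]) cube([2982, 92, 396]);


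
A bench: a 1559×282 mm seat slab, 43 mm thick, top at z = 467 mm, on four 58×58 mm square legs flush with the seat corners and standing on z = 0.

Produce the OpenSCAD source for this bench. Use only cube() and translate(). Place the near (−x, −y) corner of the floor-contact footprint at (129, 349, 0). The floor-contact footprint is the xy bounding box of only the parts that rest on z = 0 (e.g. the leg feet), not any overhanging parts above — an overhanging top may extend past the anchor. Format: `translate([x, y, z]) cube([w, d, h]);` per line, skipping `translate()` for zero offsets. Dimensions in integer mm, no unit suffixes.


translate([129, 349, 424]) cube([1559, 282, 43]);
translate([129, 349, 0]) cube([58, 58, 424]);
translate([129, 573, 0]) cube([58, 58, 424]);
translate([1630, 349, 0]) cube([58, 58, 424]);
translate([1630, 573, 0]) cube([58, 58, 424]);


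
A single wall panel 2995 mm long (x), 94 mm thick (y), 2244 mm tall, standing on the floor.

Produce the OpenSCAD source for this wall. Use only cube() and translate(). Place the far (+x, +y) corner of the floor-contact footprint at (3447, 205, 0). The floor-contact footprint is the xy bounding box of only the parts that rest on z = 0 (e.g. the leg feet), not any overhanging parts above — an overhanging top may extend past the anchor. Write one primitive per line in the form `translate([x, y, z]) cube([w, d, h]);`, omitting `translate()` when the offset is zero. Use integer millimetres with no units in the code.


translate([452, 111, 0]) cube([2995, 94, 2244]);


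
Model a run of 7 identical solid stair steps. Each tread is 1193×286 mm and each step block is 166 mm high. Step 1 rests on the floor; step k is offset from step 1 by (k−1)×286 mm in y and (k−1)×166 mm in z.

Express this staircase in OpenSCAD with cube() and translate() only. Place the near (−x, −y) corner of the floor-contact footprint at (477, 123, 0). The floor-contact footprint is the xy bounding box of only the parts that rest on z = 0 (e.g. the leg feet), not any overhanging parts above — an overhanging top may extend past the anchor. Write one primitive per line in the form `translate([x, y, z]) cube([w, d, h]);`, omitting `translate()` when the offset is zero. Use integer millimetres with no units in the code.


translate([477, 123, 0]) cube([1193, 286, 166]);
translate([477, 409, 166]) cube([1193, 286, 166]);
translate([477, 695, 332]) cube([1193, 286, 166]);
translate([477, 981, 498]) cube([1193, 286, 166]);
translate([477, 1267, 664]) cube([1193, 286, 166]);
translate([477, 1553, 830]) cube([1193, 286, 166]);
translate([477, 1839, 996]) cube([1193, 286, 166]);


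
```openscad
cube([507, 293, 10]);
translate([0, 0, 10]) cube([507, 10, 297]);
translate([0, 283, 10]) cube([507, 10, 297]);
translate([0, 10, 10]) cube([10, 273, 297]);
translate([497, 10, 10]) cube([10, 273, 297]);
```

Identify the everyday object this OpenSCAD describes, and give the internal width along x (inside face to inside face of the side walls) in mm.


An open box. The internal width is 487 mm.

A 507×293 base slab with four walls standing on it — an open box. The base is 507 mm wide and the walls are 10 mm thick, so the internal width is 507 − 2 × 10 = 487 mm.


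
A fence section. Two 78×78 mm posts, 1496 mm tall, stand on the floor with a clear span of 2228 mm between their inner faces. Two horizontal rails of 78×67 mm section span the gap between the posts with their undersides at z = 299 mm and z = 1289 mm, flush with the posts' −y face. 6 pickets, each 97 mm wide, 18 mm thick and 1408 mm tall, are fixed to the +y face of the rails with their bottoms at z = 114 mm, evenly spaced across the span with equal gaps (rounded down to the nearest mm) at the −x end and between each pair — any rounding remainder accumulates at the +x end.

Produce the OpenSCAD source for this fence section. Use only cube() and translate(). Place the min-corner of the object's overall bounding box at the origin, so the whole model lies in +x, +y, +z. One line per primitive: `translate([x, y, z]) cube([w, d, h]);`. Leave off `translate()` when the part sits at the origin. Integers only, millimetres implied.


cube([78, 78, 1496]);
translate([2306, 0, 0]) cube([78, 78, 1496]);
translate([78, 0, 299]) cube([2228, 78, 67]);
translate([78, 0, 1289]) cube([2228, 78, 67]);
translate([313, 78, 114]) cube([97, 18, 1408]);
translate([645, 78, 114]) cube([97, 18, 1408]);
translate([977, 78, 114]) cube([97, 18, 1408]);
translate([1309, 78, 114]) cube([97, 18, 1408]);
translate([1641, 78, 114]) cube([97, 18, 1408]);
translate([1973, 78, 114]) cube([97, 18, 1408]);


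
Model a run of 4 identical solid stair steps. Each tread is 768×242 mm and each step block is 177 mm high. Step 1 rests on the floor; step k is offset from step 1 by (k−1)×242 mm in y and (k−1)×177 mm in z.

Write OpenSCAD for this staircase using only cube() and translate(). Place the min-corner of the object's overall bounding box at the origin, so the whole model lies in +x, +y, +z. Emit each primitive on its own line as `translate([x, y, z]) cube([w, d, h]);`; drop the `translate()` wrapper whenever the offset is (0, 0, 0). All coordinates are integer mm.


cube([768, 242, 177]);
translate([0, 242, 177]) cube([768, 242, 177]);
translate([0, 484, 354]) cube([768, 242, 177]);
translate([0, 726, 531]) cube([768, 242, 177]);


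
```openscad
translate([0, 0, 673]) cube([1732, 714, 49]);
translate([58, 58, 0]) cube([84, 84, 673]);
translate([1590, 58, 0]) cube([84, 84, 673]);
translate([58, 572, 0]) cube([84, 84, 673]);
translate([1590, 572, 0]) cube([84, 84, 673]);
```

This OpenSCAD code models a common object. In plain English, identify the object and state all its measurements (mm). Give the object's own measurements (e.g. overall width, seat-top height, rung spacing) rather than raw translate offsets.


A table: top 1732 mm (x) × 714 mm (y), 49 mm thick, upper face at z = 722 mm, on four 84×84 mm square legs, each inset 58 mm from the nearest pair of top edges from z = 0 to the bottom of the top.


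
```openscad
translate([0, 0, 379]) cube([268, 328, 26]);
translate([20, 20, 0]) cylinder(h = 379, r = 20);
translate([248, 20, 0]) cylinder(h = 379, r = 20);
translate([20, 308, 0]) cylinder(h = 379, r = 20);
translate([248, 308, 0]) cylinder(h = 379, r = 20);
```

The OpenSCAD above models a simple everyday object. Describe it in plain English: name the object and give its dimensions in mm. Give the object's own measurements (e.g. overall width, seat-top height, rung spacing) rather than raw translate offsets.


A four-legged stool. The seat is a 268×328×26 mm slab whose top surface is at z = 405 mm; four round legs, each 40 mm in diameter, run from the floor (z = 0) to the underside of the seat, each leg's axis is inset half a diameter from the nearest pair of seat edges (so the leg's bounding box is flush with the corner).


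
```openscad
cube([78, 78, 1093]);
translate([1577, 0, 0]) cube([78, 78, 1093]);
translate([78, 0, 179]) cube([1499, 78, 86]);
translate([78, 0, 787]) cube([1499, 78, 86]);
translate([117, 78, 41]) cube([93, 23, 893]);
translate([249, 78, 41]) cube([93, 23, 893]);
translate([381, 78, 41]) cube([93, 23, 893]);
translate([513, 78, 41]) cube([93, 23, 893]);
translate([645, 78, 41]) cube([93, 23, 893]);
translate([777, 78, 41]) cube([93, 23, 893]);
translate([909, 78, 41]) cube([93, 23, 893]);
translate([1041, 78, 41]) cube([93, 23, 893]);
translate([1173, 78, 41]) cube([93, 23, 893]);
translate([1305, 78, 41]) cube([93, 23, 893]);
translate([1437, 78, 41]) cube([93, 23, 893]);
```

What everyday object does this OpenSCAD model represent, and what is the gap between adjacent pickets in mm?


A fence section. The picket gap is 39 mm.

Two posts, two rails, 11 pickets — a fence section. Span 1499 mm holds 11 pickets of 93 mm with 12 equal gaps: ⌊(1499 − 11·93) / 12⌋ = 39 mm.


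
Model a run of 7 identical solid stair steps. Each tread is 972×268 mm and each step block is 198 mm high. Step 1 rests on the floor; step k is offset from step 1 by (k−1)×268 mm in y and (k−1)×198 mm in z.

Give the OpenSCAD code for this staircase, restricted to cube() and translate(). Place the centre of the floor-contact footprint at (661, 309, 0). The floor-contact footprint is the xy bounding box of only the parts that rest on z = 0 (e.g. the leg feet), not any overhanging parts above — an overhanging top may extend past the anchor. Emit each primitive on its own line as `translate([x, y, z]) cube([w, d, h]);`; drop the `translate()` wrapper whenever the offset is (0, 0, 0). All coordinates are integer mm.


translate([175, 175, 0]) cube([972, 268, 198]);
translate([175, 443, 198]) cube([972, 268, 198]);
translate([175, 711, 396]) cube([972, 268, 198]);
translate([175, 979, 594]) cube([972, 268, 198]);
translate([175, 1247, 792]) cube([972, 268, 198]);
translate([175, 1515, 990]) cube([972, 268, 198]);
translate([175, 1783, 1188]) cube([972, 268, 198]);


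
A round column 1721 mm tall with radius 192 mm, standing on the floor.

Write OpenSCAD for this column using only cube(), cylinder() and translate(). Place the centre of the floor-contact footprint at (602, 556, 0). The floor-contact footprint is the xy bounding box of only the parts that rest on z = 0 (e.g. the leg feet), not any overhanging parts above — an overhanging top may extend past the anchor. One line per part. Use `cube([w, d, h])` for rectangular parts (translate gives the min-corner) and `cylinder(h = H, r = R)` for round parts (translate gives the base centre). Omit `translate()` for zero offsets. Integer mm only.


translate([602, 556, 0]) cylinder(h = 1721, r = 192);


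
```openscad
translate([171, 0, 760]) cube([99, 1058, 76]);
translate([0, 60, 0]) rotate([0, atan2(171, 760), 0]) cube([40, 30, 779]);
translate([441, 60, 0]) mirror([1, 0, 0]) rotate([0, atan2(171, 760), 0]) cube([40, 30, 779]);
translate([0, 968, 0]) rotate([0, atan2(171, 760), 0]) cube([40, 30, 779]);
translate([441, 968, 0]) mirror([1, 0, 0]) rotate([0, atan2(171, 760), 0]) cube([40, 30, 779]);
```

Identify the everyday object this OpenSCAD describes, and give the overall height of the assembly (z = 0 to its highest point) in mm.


A sawhorse. The overall height is 836 mm.

A beam across two mirrored pairs of raked legs — a sawhorse. The beam's underside is at z = 760 (matching the legs' vertical rise in atan2(171, 760)) and the beam is 76 mm tall, so its top is at 760 + 76 = 836 mm. The raked legs top out at the beam's underside, so that is the highest point.


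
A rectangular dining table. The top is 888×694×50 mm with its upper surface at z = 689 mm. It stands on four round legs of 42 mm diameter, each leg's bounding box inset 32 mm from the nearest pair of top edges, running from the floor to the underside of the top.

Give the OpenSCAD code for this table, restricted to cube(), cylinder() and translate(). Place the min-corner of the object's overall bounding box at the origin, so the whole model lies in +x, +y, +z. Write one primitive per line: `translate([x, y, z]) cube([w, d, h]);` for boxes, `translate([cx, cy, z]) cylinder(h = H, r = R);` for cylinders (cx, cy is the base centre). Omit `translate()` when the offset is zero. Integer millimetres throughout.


// leg_h = 689 - 50 = 639
translate([0, 0, 639]) cube([888, 694, 50]);
translate([53, 53, 0]) cylinder(h = 639, r = 21);
translate([835, 53, 0]) cylinder(h = 639, r = 21);
translate([53, 641, 0]) cylinder(h = 639, r = 21);
translate([835, 641, 0]) cylinder(h = 639, r = 21);


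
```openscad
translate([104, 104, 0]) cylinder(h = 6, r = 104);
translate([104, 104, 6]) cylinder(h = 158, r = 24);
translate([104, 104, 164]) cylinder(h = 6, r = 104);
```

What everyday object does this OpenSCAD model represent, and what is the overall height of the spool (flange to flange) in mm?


A spool. The overall height is 170 mm.

Three coaxial cylinders, large–small–large — a spool. Two 6 mm flanges and a 158 mm core give 6 + 158 + 6 = 170 mm.


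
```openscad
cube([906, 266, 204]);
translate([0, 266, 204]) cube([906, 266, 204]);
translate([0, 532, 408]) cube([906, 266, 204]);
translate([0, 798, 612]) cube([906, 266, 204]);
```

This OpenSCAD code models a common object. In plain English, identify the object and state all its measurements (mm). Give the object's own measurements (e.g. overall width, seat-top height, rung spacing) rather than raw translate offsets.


A straight staircase of 4 solid steps. Each step is 906 mm wide (x), 266 mm deep (y, the going) and 204 mm tall (the rise). The first step rests on the floor; each subsequent step sits one going further in +y and one rise higher in +z, directly behind and above the previous step with no overlap.


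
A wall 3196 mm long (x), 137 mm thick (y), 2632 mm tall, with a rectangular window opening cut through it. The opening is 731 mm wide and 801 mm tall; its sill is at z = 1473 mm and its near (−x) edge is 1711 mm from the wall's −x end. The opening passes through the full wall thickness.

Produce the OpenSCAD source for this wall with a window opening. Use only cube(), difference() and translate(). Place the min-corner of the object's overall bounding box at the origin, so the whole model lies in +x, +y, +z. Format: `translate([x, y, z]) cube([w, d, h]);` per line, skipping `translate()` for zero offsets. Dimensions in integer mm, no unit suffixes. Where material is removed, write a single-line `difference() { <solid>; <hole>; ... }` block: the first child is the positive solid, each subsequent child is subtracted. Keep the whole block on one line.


difference() { cube([3196, 137, 2632]); translate([1711, 0, 1473]) cube([731, 137, 801]); }


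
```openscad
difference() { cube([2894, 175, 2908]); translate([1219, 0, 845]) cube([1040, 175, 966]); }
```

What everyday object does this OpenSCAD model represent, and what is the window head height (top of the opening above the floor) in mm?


A wall with a window opening. The window head height is 1811 mm.

A wall with a rectangular opening subtracted — a window. Sill at z = 845, opening 966 mm tall, so the head is at 845 + 966 = 1811 mm.


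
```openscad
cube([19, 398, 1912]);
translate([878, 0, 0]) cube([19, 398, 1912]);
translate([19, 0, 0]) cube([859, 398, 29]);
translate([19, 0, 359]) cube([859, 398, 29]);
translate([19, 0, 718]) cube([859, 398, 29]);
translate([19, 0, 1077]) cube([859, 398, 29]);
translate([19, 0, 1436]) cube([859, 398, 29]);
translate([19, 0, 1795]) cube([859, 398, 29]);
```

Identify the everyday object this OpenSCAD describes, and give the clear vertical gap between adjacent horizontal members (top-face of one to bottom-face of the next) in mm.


A bookshelf. The clear shelf gap is 330 mm.

Two tall side panels with 6 horizontal boards between them — a bookshelf. The first two shelf undersides are at z = 0 and z = 359; with shelf thickness 29, the clear gap is 359 − 0 − 29 = 330 mm.


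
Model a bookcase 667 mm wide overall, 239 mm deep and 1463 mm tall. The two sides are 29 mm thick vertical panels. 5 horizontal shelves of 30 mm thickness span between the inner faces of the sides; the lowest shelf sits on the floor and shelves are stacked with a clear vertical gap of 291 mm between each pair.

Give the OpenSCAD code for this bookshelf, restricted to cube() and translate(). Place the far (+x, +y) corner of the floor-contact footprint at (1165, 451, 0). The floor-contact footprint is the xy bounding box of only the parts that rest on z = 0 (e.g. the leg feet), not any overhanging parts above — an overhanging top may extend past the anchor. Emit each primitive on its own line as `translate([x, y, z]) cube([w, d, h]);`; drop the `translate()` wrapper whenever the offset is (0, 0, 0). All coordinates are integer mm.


translate([498, 212, 0]) cube([29, 239, 1463]);
translate([1136, 212, 0]) cube([29, 239, 1463]);
translate([527, 212, 0]) cube([609, 239, 30]);
translate([527, 212, 321]) cube([609, 239, 30]);
translate([527, 212, 642]) cube([609, 239, 30]);
translate([527, 212, 963]) cube([609, 239, 30]);
translate([527, 212, 1284]) cube([609, 239, 30]);


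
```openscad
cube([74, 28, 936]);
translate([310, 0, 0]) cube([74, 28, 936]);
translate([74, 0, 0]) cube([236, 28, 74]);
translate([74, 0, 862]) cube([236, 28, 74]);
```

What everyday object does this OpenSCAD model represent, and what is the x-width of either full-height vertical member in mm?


A picture frame. The border width is 74 mm.

Four thin pieces enclosing a rectangular opening — a picture frame. The two full-height stiles are 936 mm tall; the top rail sits at z = 862 and is 74 mm tall, so the border above the opening is 936 − 862 = 74 mm, matching the stile x-width.


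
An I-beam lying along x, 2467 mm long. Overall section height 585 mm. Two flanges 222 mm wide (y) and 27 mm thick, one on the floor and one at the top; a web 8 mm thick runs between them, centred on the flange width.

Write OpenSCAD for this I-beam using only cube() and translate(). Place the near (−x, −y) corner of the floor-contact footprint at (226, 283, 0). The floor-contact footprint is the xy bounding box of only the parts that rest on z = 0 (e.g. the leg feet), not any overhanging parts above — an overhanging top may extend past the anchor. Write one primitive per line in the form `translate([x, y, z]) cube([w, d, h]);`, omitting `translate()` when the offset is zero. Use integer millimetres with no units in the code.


translate([226, 283, 0]) cube([2467, 222, 27]);
translate([226, 390, 27]) cube([2467, 8, 531]);
translate([226, 283, 558]) cube([2467, 222, 27]);


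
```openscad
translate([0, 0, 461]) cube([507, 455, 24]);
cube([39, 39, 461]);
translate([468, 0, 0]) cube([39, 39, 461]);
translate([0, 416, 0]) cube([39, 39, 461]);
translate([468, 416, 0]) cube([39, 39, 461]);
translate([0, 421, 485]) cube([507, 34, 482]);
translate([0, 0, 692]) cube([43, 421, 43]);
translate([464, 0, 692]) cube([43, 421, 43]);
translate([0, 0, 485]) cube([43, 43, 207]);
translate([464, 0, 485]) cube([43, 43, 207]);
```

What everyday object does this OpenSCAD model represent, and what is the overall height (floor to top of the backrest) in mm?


A chair. The overall height is 967 mm.

A slab on four corner posts with a tall panel at the back — a chair. The seat slab sits at z = 461 with thickness 24, and the 482 mm backrest starts at the seat top, so the overall height is 461 + 24 + 482 = 967 mm.


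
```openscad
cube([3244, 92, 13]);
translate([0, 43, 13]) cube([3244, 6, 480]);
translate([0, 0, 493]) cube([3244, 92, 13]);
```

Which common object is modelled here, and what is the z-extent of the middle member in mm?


An I-beam. The web height is 480 mm.

Two wide flanges with a thin centred web — an I-beam. Overall 506 mm minus two 13 mm flanges gives a web of 506 − 2·13 = 480 mm.


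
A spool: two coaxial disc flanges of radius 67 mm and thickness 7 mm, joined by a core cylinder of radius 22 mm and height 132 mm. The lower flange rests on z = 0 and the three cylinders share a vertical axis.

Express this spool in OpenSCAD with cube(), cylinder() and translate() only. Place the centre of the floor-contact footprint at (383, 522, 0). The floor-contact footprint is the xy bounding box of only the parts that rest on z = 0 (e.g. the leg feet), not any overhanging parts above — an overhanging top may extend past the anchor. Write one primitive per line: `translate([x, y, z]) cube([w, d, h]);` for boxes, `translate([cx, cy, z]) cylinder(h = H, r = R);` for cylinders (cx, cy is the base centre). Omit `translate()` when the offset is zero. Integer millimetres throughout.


translate([383, 522, 0]) cylinder(h = 7, r = 67);
translate([383, 522, 7]) cylinder(h = 132, r = 22);
translate([383, 522, 139]) cylinder(h = 7, r = 67);


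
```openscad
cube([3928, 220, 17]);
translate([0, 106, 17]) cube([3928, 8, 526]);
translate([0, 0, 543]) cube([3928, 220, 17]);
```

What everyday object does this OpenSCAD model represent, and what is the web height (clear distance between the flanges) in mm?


An I-beam. The web height is 526 mm.

Two wide flanges with a thin centred web — an I-beam. Overall 560 mm minus two 17 mm flanges gives a web of 560 − 2·17 = 526 mm.


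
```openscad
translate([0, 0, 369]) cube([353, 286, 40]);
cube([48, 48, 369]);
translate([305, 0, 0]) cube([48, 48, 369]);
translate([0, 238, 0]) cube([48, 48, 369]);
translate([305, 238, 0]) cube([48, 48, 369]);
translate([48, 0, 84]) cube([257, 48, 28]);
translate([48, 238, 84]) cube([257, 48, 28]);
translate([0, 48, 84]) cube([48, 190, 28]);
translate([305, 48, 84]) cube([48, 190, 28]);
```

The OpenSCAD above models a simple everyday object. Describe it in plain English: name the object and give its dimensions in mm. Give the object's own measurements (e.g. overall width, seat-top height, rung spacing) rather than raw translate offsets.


A four-legged stool. The seat is a 353×286×40 mm slab whose top surface is at z = 409 mm; four square legs, each 48×48 mm in cross-section, run from the floor (z = 0) to the underside of the seat, each flush with a corner of the seat. Four stretchers, 48 mm wide and 28 mm tall, connect adjacent legs with their undersides at z = 84 mm, each running between the inner faces of the legs it joins and aligned with the legs' outer faces on the other axis.


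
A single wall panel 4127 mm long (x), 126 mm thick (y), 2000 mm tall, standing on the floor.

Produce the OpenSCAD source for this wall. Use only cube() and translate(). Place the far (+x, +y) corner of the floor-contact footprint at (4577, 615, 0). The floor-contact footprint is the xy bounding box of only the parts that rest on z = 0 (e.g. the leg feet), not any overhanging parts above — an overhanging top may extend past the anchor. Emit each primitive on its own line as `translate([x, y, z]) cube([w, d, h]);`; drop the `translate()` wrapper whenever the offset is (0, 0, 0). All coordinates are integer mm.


translate([450, 489, 0]) cube([4127, 126, 2000]);


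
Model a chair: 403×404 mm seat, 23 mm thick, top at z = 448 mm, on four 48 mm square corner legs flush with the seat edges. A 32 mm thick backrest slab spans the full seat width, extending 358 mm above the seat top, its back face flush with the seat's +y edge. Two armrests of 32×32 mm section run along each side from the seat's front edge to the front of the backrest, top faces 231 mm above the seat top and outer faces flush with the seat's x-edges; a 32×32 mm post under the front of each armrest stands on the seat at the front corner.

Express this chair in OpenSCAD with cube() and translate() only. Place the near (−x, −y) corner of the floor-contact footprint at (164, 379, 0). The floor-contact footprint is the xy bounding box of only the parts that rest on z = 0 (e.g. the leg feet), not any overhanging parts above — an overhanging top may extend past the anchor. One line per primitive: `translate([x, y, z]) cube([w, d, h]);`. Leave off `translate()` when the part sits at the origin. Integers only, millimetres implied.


translate([164, 379, 425]) cube([403, 404, 23]);
translate([164, 379, 0]) cube([48, 48, 425]);
translate([519, 379, 0]) cube([48, 48, 425]);
translate([164, 735, 0]) cube([48, 48, 425]);
translate([519, 735, 0]) cube([48, 48, 425]);
translate([164, 751, 448]) cube([403, 32, 358]);
translate([164, 379, 647]) cube([32, 372, 32]);
translate([535, 379, 647]) cube([32, 372, 32]);
translate([164, 379, 448]) cube([32, 32, 199]);
translate([535, 379, 448]) cube([32, 32, 199]);


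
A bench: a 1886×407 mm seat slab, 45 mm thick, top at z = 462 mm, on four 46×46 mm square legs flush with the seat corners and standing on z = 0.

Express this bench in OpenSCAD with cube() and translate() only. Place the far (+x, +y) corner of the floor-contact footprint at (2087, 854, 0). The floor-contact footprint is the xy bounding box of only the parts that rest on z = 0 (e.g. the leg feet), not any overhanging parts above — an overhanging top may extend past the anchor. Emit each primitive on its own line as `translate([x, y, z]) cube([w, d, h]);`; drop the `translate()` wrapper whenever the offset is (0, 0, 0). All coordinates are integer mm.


translate([201, 447, 417]) cube([1886, 407, 45]);
translate([201, 447, 0]) cube([46, 46, 417]);
translate([201, 808, 0]) cube([46, 46, 417]);
translate([2041, 447, 0]) cube([46, 46, 417]);
translate([2041, 808, 0]) cube([46, 46, 417]);


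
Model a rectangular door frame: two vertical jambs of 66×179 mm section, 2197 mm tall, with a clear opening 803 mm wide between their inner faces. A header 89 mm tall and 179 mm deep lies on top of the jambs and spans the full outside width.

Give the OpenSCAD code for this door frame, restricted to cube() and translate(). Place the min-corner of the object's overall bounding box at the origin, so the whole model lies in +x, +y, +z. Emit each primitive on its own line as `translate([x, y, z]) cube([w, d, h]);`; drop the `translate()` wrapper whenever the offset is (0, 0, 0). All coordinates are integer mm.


cube([66, 179, 2197]);
translate([869, 0, 0]) cube([66, 179, 2197]);
translate([0, 0, 2197]) cube([935, 179, 89]);


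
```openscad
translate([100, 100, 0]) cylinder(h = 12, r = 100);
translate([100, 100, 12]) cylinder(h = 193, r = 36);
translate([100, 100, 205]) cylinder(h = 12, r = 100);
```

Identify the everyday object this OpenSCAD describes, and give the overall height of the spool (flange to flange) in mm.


A spool. The overall height is 217 mm.

Three coaxial cylinders, large–small–large — a spool. Two 12 mm flanges and a 193 mm core give 12 + 193 + 12 = 217 mm.


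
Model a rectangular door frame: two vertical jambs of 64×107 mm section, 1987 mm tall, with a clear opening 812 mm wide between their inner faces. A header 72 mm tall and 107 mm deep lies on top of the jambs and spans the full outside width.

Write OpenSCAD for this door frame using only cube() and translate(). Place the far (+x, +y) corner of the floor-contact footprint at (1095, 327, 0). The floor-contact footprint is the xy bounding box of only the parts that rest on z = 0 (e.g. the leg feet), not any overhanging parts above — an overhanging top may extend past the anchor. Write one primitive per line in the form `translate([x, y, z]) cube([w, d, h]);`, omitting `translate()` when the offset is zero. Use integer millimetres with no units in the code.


translate([155, 220, 0]) cube([64, 107, 1987]);
translate([1031, 220, 0]) cube([64, 107, 1987]);
translate([155, 220, 1987]) cube([940, 107, 72]);


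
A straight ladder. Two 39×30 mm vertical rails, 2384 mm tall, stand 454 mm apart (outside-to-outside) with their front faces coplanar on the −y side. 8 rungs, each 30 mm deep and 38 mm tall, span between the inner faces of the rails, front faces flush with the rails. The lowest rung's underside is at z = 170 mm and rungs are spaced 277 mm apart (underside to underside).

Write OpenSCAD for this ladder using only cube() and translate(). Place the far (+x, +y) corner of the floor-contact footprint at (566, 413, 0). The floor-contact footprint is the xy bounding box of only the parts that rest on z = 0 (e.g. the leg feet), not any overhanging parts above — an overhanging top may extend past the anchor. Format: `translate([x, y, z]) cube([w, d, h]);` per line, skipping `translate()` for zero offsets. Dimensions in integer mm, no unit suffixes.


// rung span = 454 - 2*39 = 376
// rung[k] z = 170 + k*277
translate([112, 383, 0]) cube([39, 30, 2384]);
translate([527, 383, 0]) cube([39, 30, 2384]);
translate([151, 383, 170]) cube([376, 30, 38]);
translate([151, 383, 447]) cube([376, 30, 38]);
translate([151, 383, 724]) cube([376, 30, 38]);
translate([151, 383, 1001]) cube([376, 30, 38]);
translate([151, 383, 1278]) cube([376, 30, 38]);
translate([151, 383, 1555]) cube([376, 30, 38]);
translate([151, 383, 1832]) cube([376, 30, 38]);
translate([151, 383, 2109]) cube([376, 30, 38]);


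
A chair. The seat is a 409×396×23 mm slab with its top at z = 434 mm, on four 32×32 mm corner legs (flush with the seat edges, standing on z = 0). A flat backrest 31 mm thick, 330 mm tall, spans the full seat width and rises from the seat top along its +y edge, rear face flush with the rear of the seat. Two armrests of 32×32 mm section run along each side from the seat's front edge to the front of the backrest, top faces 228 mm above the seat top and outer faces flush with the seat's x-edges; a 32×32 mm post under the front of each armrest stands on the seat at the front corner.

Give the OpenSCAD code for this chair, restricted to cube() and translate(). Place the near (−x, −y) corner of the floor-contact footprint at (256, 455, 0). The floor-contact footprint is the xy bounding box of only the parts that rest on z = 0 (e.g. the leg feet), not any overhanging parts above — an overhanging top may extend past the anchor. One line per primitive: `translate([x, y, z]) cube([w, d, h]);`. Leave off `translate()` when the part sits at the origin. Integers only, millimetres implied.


translate([256, 455, 411]) cube([409, 396, 23]);
translate([256, 455, 0]) cube([32, 32, 411]);
translate([633, 455, 0]) cube([32, 32, 411]);
translate([256, 819, 0]) cube([32, 32, 411]);
translate([633, 819, 0]) cube([32, 32, 411]);
translate([256, 820, 434]) cube([409, 31, 330]);
translate([256, 455, 630]) cube([32, 365, 32]);
translate([633, 455, 630]) cube([32, 365, 32]);
translate([256, 455, 434]) cube([32, 32, 196]);
translate([633, 455, 434]) cube([32, 32, 196]);


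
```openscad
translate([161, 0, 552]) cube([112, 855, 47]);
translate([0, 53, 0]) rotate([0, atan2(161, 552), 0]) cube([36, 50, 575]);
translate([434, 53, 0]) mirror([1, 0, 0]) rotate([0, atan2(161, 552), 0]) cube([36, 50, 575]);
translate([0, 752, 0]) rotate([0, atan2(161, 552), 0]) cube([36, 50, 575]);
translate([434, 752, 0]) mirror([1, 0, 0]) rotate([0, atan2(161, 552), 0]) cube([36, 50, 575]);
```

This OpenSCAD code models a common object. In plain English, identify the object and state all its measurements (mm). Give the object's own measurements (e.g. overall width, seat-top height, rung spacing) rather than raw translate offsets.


A sawhorse. A 112×855×47 mm beam (x, y, z) sits on two A-frame leg pairs. Each pair is two raked legs of 36×50 mm section (50 mm along y) splaying symmetrically in x. Each leg rises 552 mm vertically over 161 mm of horizontal reach and is 575 mm long along its own axis. Every leg's outer bottom edge rests on the floor and its outer top edge meets a bottom edge of the beam — the left legs (tilting toward +x) meet the beam's −x bottom edge, the right legs (their mirror images, tilting toward −x) meet its +x bottom edge — so the leg tops tuck under the beam, the beam's underside is 552 mm above the floor, and the feet are 434 mm apart outside-to-outside with the beam centred between them. The two leg pairs are set in 53 mm from either end of the beam.


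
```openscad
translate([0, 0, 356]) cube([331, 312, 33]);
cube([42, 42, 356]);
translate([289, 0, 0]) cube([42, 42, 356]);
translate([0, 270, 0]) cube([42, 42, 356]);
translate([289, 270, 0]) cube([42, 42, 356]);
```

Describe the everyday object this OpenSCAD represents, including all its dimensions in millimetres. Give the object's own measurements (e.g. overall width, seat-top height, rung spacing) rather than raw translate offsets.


A simple wooden stool: a rectangular seat 331 mm (x) by 312 mm (y), 33 mm thick, top face at z = 389 mm, on four square legs, each 42×42 mm in cross-section. The legs rest on z = 0, each flush with a corner of the seat.


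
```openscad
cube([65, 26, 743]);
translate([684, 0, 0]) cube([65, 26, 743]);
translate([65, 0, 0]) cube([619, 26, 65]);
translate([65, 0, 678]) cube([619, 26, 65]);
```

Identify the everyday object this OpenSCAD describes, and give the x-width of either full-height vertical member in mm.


A picture frame. The border width is 65 mm.

Four thin pieces enclosing a rectangular opening — a picture frame. The two full-height stiles are 743 mm tall; the top rail sits at z = 678 and is 65 mm tall, so the border above the opening is 743 − 678 = 65 mm, matching the stile x-width.


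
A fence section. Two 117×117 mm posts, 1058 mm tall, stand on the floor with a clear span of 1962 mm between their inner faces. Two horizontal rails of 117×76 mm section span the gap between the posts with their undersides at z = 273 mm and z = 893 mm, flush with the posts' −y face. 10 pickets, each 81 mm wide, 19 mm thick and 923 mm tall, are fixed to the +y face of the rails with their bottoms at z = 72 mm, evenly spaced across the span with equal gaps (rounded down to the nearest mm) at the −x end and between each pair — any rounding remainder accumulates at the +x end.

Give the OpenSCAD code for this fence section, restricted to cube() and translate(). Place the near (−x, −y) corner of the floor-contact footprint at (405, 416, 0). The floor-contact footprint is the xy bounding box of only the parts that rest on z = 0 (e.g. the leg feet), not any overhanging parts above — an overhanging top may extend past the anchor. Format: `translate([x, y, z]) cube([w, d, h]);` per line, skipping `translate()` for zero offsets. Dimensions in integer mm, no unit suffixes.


translate([405, 416, 0]) cube([117, 117, 1058]);
translate([2484, 416, 0]) cube([117, 117, 1058]);
translate([522, 416, 273]) cube([1962, 117, 76]);
translate([522, 416, 893]) cube([1962, 117, 76]);
translate([626, 533, 72]) cube([81, 19, 923]);
translate([811, 533, 72]) cube([81, 19, 923]);
translate([996, 533, 72]) cube([81, 19, 923]);
translate([1181, 533, 72]) cube([81, 19, 923]);
translate([1366, 533, 72]) cube([81, 19, 923]);
translate([1551, 533, 72]) cube([81, 19, 923]);
translate([1736, 533, 72]) cube([81, 19, 923]);
translate([1921, 533, 72]) cube([81, 19, 923]);
translate([2106, 533, 72]) cube([81, 19, 923]);
translate([2291, 533, 72]) cube([81, 19, 923]);


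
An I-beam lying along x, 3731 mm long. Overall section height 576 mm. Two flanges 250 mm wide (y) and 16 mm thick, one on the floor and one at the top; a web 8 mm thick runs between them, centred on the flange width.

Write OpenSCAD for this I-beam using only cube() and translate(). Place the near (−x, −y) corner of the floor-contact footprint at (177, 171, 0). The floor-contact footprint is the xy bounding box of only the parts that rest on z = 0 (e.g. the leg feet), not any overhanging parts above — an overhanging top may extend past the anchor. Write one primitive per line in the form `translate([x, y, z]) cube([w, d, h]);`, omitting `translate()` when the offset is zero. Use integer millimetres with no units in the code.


translate([177, 171, 0]) cube([3731, 250, 16]);
translate([177, 292, 16]) cube([3731, 8, 544]);
translate([177, 171, 560]) cube([3731, 250, 16]);


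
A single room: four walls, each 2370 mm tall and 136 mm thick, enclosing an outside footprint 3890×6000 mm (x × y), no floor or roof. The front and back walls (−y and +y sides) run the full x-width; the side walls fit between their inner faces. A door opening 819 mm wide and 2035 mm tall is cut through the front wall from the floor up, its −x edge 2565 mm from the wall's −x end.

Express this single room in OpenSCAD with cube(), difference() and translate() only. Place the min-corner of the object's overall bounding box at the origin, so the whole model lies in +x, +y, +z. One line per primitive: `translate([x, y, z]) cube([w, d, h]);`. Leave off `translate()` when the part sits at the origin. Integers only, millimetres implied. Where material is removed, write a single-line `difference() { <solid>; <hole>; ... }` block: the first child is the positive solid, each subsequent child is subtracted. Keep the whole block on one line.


difference() { cube([3890, 136, 2370]); translate([2565, 0, 0]) cube([819, 136, 2035]); }
translate([0, 5864, 0]) cube([3890, 136, 2370]);
translate([0, 136, 0]) cube([136, 5728, 2370]);
translate([3754, 136, 0]) cube([136, 5728, 2370]);


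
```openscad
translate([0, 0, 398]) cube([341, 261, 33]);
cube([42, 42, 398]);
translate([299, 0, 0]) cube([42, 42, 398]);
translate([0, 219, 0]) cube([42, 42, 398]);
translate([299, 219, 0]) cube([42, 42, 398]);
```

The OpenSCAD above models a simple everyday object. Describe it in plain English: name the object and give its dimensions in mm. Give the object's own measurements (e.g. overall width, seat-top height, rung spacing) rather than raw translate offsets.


A four-legged stool. The seat is a 341×261×33 mm slab whose top surface is at z = 431 mm; four square legs, each 42×42 mm in cross-section, run from the floor (z = 0) to the underside of the seat, each flush with a corner of the seat.
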